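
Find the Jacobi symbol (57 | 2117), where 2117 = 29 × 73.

Reciprocity: 57 ≡ 1 and 2117 ≡ 1 (mod 4), so (57/2117) = +(2117/57).
Reduce top mod 57: now compute (8/57).
Pull out 2^3: since 57 ≡ 1 (mod 8), (2/57) = +1, so (2/57)^3 = +1.
Reached (1/57) = 1. Collecting the sign flips along the way, the symbol is +1.

1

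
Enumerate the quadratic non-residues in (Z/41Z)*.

3 6 7 11 12 13 14 15 17 19 22 24 26 27 28 29 30 34 35 38

Square k = 1,…,20 (k and 41−k give the same square):
1²=1, 2²=4, 3²=9, 4²=16, 5²=25, 6²=36, 7²≡8, 8²≡23, 9²≡40, 10²≡18, 11²≡39, 12²≡21, 13²≡5, 14²≡32, 15²≡20, 16²≡10, 17²≡2, 18²≡37, 19²≡33, 20²≡31 (mod 41).
The residues are {1, 2, 4, 5, 8, 9, 10, 16, 18, 20, 21, 23, 25, 31, 32, 33, 36, 37, 39, 40}; the non-residues are the remaining 20 nonzero classes.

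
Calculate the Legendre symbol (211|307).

Reciprocity: 211 ≡ 3 and 307 ≡ 3 (mod 4), so (211/307) = −(307/211).
Reduce top mod 211: now compute (96/211).
Pull out 2^5: since 211 ≡ 3 (mod 8), (2/211) = -1, so (2/211)^5 = -1.
Reciprocity: 3 ≡ 3 and 211 ≡ 3 (mod 4), so (3/211) = −(211/3).
Reduce top mod 3: now compute (1/3).
Reached (1/3) = 1. Collecting the sign flips along the way, the symbol is -1.

-1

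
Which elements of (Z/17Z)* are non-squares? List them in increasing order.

3, 5, 6, 7, 10, 11, 12, 14

Square k = 1,…,8 (k and 17−k give the same square):
1²=1, 2²=4, 3²=9, 4²=16, 5²≡8, 6²≡2, 7²≡15, 8²≡13 (mod 17).
The residues are {1, 2, 4, 8, 9, 13, 15, 16}; the non-residues are the remaining 8 nonzero classes.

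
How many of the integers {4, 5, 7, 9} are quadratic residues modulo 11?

3

(4/11) = +1 → QR.
(5/11) = +1 → QR.
(7/11) = -1 → non-residue.
(9/11) = +1 → QR.
Total quadratic residues among the 4: 3.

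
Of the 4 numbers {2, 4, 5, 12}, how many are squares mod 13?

(2/13) = -1 → non-residue.
(4/13) = +1 → QR.
(5/13) = -1 → non-residue.
(12/13) = +1 → QR.
Total quadratic residues among the 4: 2.

2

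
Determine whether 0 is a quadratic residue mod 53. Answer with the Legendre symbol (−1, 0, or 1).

0

Top reduces to 0: gcd > 1, so the symbol is 0.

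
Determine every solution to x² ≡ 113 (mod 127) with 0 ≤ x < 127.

Since 127 ≡ 3 (mod 4), a square root of 113 is 113^((127+1)/4) = 113^32 mod 127.
Repeated squaring: 113^2≡69, 113^4≡62, 113^8≡34, 113^16≡13, 113^32≡42 (mod 127).
113^32 = 113^(32) ≡ 42 (mod 127).
Check: 42² = 1764 ≡ 113 (mod 127). The two roots are 42 and 85.

42, 85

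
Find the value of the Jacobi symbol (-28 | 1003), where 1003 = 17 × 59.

1

First reduce: -28 ≡ 975 (mod 1003).
Reciprocity: 975 ≡ 3 and 1003 ≡ 3 (mod 4), so (975/1003) = −(1003/975).
Reduce top mod 975: now compute (28/975).
Pull out 2^2: since 975 ≡ 7 (mod 8), (2/975) = +1, so (2/975)^2 = +1.
Reciprocity: 7 ≡ 3 and 975 ≡ 3 (mod 4), so (7/975) = −(975/7).
Reduce top mod 7: now compute (2/7).
Pull out 2: since 7 ≡ 7 (mod 8), (2/7) = +1.
Reached (1/7) = 1. Collecting the sign flips along the way, the symbol is +1.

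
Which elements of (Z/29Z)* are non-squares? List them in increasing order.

Square k = 1,…,14 (k and 29−k give the same square):
1²=1, 2²=4, 3²=9, 4²=16, 5²=25, 6²≡7, 7²≡20, 8²≡6, 9²≡23, 10²≡13, 11²≡5, 12²≡28, 13²≡24, 14²≡22 (mod 29).
The residues are {1, 4, 5, 6, 7, 9, 13, 16, 20, 22, 23, 24, 25, 28}; the non-residues are the remaining 14 nonzero classes.

2 3 8 10 11 12 14 15 17 18 19 21 26 27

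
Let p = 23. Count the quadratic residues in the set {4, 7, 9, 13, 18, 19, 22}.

(4/23) = +1 → QR.
(7/23) = -1 → non-residue.
(9/23) = +1 → QR.
(13/23) = +1 → QR.
(18/23) = +1 → QR.
(19/23) = -1 → non-residue.
(22/23) = -1 → non-residue.
Total quadratic residues among the 7: 4.

4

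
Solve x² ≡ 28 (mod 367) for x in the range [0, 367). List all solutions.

94, 273

Since 367 ≡ 3 (mod 4), a square root of 28 is 28^((367+1)/4) = 28^92 mod 367.
Repeated squaring: 28^2≡50, 28^4≡298, 28^8≡357, 28^16≡100, 28^32≡91, 28^64≡207 (mod 367).
28^92 = 28^(64+16+8+4) ≡ 94 (mod 367).
Check: 94² = 8836 ≡ 28 (mod 367). The two roots are 94 and 273.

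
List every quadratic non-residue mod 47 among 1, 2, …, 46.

Square k = 1,…,23 (k and 47−k give the same square):
1²=1, 2²=4, 3²=9, 4²=16, 5²=25, 6²=36, 7²≡2, 8²≡17, 9²≡34, 10²≡6, 11²≡27, 12²≡3, 13²≡28, 14²≡8, 15²≡37, 16²≡21, 17²≡7, 18²≡42, 19²≡32, 20²≡24, 21²≡18, 22²≡14, 23²≡12 (mod 47).
The residues are {1, 2, 3, 4, 6, 7, 8, 9, 12, 14, 16, 17, 18, 21, 24, 25, 27, 28, 32, 34, 36, 37, 42}; the non-residues are the remaining 23 nonzero classes.

5, 10, 11, 13, 15, 19, 20, 22, 23, 26, 29, 30, 31, 33, 35, 38, 39, 40, 41, 43, 44, 45, 46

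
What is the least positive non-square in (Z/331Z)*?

(2/331) = −1, so 2 is the smallest positive non-residue mod 331.

2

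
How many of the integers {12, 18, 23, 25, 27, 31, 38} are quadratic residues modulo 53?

(12/53) = -1 → non-residue.
(18/53) = -1 → non-residue.
(23/53) = -1 → non-residue.
(25/53) = +1 → QR.
(27/53) = -1 → non-residue.
(31/53) = -1 → non-residue.
(38/53) = +1 → QR.
Total quadratic residues among the 7: 2.

2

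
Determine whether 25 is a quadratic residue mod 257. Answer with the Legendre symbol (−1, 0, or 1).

Reciprocity: 25 ≡ 1 and 257 ≡ 1 (mod 4), so (25/257) = +(257/25).
Reduce top mod 25: now compute (7/25).
Reciprocity: 7 ≡ 3 and 25 ≡ 1 (mod 4), so (7/25) = +(25/7).
Reduce top mod 7: now compute (4/7).
Pull out 2^2: since 7 ≡ 7 (mod 8), (2/7) = +1, so (2/7)^2 = +1.
Reached (1/7) = 1. Collecting the sign flips along the way, the symbol is +1.

1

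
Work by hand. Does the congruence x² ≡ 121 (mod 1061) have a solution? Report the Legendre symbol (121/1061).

Euler's criterion: (121/1061) ≡ 121^530 (mod 1061).
121^2 ≡ 848 (mod 1061)
121^4 ≡ 807 (mod 1061)
121^8 ≡ 856 (mod 1061)
121^16 ≡ 646 (mod 1061)
121^32 ≡ 343 (mod 1061)
121^64 ≡ 939 (mod 1061)
121^128 ≡ 30 (mod 1061)
121^256 ≡ 900 (mod 1061)
121^512 ≡ 457 (mod 1061)
121^530 = 121^(512+16+2) ≡ 1 (mod 1061).
Result is 1, so (121/1061) = 1.

1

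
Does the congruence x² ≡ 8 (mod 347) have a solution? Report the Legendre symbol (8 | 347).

Pull out 2^3: since 347 ≡ 3 (mod 8), (2/347) = -1, so (2/347)^3 = -1.
Reached (1/347) = 1. Collecting the sign flips along the way, the symbol is -1.

-1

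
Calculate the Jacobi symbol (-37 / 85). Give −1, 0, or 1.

1

First reduce: -37 ≡ 48 (mod 85).
Pull out 2^4: since 85 ≡ 5 (mod 8), (2/85) = -1, so (2/85)^4 = +1.
Reciprocity: 3 ≡ 3 and 85 ≡ 1 (mod 4), so (3/85) = +(85/3).
Reduce top mod 3: now compute (1/3).
Reached (1/3) = 1. Collecting the sign flips along the way, the symbol is +1.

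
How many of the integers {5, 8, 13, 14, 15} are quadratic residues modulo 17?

(5/17) = -1 → non-residue.
(8/17) = +1 → QR.
(13/17) = +1 → QR.
(14/17) = -1 → non-residue.
(15/17) = +1 → QR.
Total quadratic residues among the 5: 3.

3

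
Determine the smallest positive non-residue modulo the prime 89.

3

(2/89) = +1, so 2 is a residue.
(3/89) = −1, so 3 is the smallest positive non-residue mod 89.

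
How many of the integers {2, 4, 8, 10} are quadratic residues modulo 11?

(2/11) = -1 → non-residue.
(4/11) = +1 → QR.
(8/11) = -1 → non-residue.
(10/11) = -1 → non-residue.
Total quadratic residues among the 4: 1.

1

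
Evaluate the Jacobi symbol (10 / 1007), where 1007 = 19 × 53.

Pull out 2: since 1007 ≡ 7 (mod 8), (2/1007) = +1.
Reciprocity: 5 ≡ 1 and 1007 ≡ 3 (mod 4), so (5/1007) = +(1007/5).
Reduce top mod 5: now compute (2/5).
Pull out 2: since 5 ≡ 5 (mod 8), (2/5) = -1.
Reached (1/5) = 1. Collecting the sign flips along the way, the symbol is -1.

-1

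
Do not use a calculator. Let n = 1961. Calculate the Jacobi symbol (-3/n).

-1

First reduce: -3 ≡ 1958 (mod 1961).
Pull out 2: since 1961 ≡ 1 (mod 8), (2/1961) = +1.
Reciprocity: 979 ≡ 3 and 1961 ≡ 1 (mod 4), so (979/1961) = +(1961/979).
Reduce top mod 979: now compute (3/979).
Reciprocity: 3 ≡ 3 and 979 ≡ 3 (mod 4), so (3/979) = −(979/3).
Reduce top mod 3: now compute (1/3).
Reached (1/3) = 1. Collecting the sign flips along the way, the symbol is -1.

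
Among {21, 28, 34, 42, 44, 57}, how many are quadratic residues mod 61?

(21/61) = -1 → non-residue.
(28/61) = -1 → non-residue.
(34/61) = +1 → QR.
(42/61) = +1 → QR.
(44/61) = -1 → non-residue.
(57/61) = +1 → QR.
Total quadratic residues among the 6: 3.

3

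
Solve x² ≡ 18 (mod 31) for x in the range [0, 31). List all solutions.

7, 24

Since 31 ≡ 3 (mod 4), a square root of 18 is 18^((31+1)/4) = 18^8 mod 31.
Repeated squaring: 18^2≡14, 18^4≡10, 18^8≡7 (mod 31).
18^8 = 18^(8) ≡ 7 (mod 31).
Check: 7² = 49 ≡ 18 (mod 31). The two roots are 7 and 24.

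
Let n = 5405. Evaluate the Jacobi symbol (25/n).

Reciprocity: 25 ≡ 1 and 5405 ≡ 1 (mod 4), so (25/5405) = +(5405/25).
Reduce top mod 25: now compute (5/25).
Reciprocity: 5 ≡ 1 and 25 ≡ 1 (mod 4), so (5/25) = +(25/5).
Reduce top mod 5: now compute (0/5).
Top reduces to 0: gcd > 1, so the symbol is 0.

0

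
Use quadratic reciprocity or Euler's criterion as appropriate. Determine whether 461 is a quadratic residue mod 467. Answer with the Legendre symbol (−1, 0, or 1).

Reciprocity: 461 ≡ 1 and 467 ≡ 3 (mod 4), so (461/467) = +(467/461).
Reduce top mod 461: now compute (6/461).
Pull out 2: since 461 ≡ 5 (mod 8), (2/461) = -1.
Reciprocity: 3 ≡ 3 and 461 ≡ 1 (mod 4), so (3/461) = +(461/3).
Reduce top mod 3: now compute (2/3).
Pull out 2: since 3 ≡ 3 (mod 8), (2/3) = -1.
Reached (1/3) = 1. Collecting the sign flips along the way, the symbol is +1.

1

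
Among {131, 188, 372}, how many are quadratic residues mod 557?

2

(131/557) = +1 → QR.
(188/557) = -1 → non-residue.
(372/557) = +1 → QR.
Total quadratic residues among the 3: 2.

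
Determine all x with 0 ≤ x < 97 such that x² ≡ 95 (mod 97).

97 ≡ 1 (mod 4), so we find a root by search.
Trying successive values, 17² = 289 ≡ 95 (mod 97). The other root is 97 − 17 = 80.

17, 80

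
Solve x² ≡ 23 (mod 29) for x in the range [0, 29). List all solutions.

9, 20

29 ≡ 1 (mod 4), so we find a root by search.
Trying successive values, 9² = 81 ≡ 23 (mod 29). The other root is 29 − 9 = 20.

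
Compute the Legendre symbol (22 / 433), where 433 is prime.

Euler's criterion: (22/433) ≡ 22^216 (mod 433).
22^2 ≡ 51 (mod 433)
22^4 ≡ 3 (mod 433)
22^8 ≡ 9 (mod 433)
22^16 ≡ 81 (mod 433)
22^32 ≡ 66 (mod 433)
22^64 ≡ 26 (mod 433)
22^128 ≡ 243 (mod 433)
22^216 = 22^(128+64+16+8) ≡ 1 (mod 433).
Result is 1, so (22/433) = 1.

1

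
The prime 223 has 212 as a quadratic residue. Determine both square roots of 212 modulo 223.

Since 223 ≡ 3 (mod 4), a square root of 212 is 212^((223+1)/4) = 212^56 mod 223.
Repeated squaring: 212^2≡121, 212^4≡146, 212^8≡131, 212^16≡213, 212^32≡100 (mod 223).
212^56 = 212^(32+16+8) ≡ 124 (mod 223).
Check: 124² = 15376 ≡ 212 (mod 223). The two roots are 99 and 124.

99, 124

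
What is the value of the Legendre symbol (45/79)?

1

Euler's criterion: (45/79) ≡ 45^39 (mod 79).
45^2 ≡ 50 (mod 79)
45^4 ≡ 51 (mod 79)
45^8 ≡ 73 (mod 79)
45^16 ≡ 36 (mod 79)
45^32 ≡ 32 (mod 79)
45^39 = 45^(32+4+2+1) ≡ 1 (mod 79).
Result is 1, so (45/79) = 1.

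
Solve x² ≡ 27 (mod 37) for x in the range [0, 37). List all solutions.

8, 29

37 ≡ 1 (mod 4), so we find a root by search.
Trying successive values, 8² = 64 ≡ 27 (mod 37). The other root is 37 − 8 = 29.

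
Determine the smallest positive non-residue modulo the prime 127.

3

(2/127) = +1, so 2 is a residue.
(3/127) = −1, so 3 is the smallest positive non-residue mod 127.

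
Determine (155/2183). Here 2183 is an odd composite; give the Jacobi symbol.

Reciprocity: 155 ≡ 3 and 2183 ≡ 3 (mod 4), so (155/2183) = −(2183/155).
Reduce top mod 155: now compute (13/155).
Reciprocity: 13 ≡ 1 and 155 ≡ 3 (mod 4), so (13/155) = +(155/13).
Reduce top mod 13: now compute (12/13).
Pull out 2^2: since 13 ≡ 5 (mod 8), (2/13) = -1, so (2/13)^2 = +1.
Reciprocity: 3 ≡ 3 and 13 ≡ 1 (mod 4), so (3/13) = +(13/3).
Reduce top mod 3: now compute (1/3).
Reached (1/3) = 1. Collecting the sign flips along the way, the symbol is -1.

-1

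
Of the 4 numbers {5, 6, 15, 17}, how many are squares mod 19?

(5/19) = +1 → QR.
(6/19) = +1 → QR.
(15/19) = -1 → non-residue.
(17/19) = +1 → QR.
Total quadratic residues among the 4: 3.

3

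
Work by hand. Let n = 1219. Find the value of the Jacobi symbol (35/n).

Reciprocity: 35 ≡ 3 and 1219 ≡ 3 (mod 4), so (35/1219) = −(1219/35).
Reduce top mod 35: now compute (29/35).
Reciprocity: 29 ≡ 1 and 35 ≡ 3 (mod 4), so (29/35) = +(35/29).
Reduce top mod 29: now compute (6/29).
Pull out 2: since 29 ≡ 5 (mod 8), (2/29) = -1.
Reciprocity: 3 ≡ 3 and 29 ≡ 1 (mod 4), so (3/29) = +(29/3).
Reduce top mod 3: now compute (2/3).
Pull out 2: since 3 ≡ 3 (mod 8), (2/3) = -1.
Reached (1/3) = 1. Collecting the sign flips along the way, the symbol is -1.

-1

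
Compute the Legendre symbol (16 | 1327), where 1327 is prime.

Pull out 2^4: since 1327 ≡ 7 (mod 8), (2/1327) = +1, so (2/1327)^4 = +1.
Reached (1/1327) = 1. Collecting the sign flips along the way, the symbol is +1.

1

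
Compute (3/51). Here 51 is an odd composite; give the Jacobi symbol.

Reciprocity: 3 ≡ 3 and 51 ≡ 3 (mod 4), so (3/51) = −(51/3).
Reduce top mod 3: now compute (0/3).
Top reduces to 0: gcd > 1, so the symbol is 0.

0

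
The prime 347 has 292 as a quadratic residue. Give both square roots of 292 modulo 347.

150, 197

Since 347 ≡ 3 (mod 4), a square root of 292 is 292^((347+1)/4) = 292^87 mod 347.
Repeated squaring: 292^2≡249, 292^4≡235, 292^8≡52, 292^16≡275, 292^32≡326, 292^64≡94 (mod 347).
292^87 = 292^(64+16+4+2+1) ≡ 197 (mod 347).
Check: 197² = 38809 ≡ 292 (mod 347). The two roots are 150 and 197.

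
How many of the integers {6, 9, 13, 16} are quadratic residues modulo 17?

3

(6/17) = -1 → non-residue.
(9/17) = +1 → QR.
(13/17) = +1 → QR.
(16/17) = +1 → QR.
Total quadratic residues among the 4: 3.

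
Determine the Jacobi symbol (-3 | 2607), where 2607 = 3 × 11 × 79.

First reduce: -3 ≡ 2604 (mod 2607).
Pull out 2^2: since 2607 ≡ 7 (mod 8), (2/2607) = +1, so (2/2607)^2 = +1.
Reciprocity: 651 ≡ 3 and 2607 ≡ 3 (mod 4), so (651/2607) = −(2607/651).
Reduce top mod 651: now compute (3/651).
Reciprocity: 3 ≡ 3 and 651 ≡ 3 (mod 4), so (3/651) = −(651/3).
Reduce top mod 3: now compute (0/3).
Top reduces to 0: gcd > 1, so the symbol is 0.

0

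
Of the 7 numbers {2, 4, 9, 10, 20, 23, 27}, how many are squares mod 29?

(2/29) = -1 → non-residue.
(4/29) = +1 → QR.
(9/29) = +1 → QR.
(10/29) = -1 → non-residue.
(20/29) = +1 → QR.
(23/29) = +1 → QR.
(27/29) = -1 → non-residue.
Total quadratic residues among the 7: 4.

4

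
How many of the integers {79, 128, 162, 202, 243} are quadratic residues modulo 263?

3

(79/263) = -1 → non-residue.
(128/263) = +1 → QR.
(162/263) = +1 → QR.
(202/263) = -1 → non-residue.
(243/263) = +1 → QR.
Total quadratic residues among the 5: 3.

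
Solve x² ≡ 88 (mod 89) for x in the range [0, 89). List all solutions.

34, 55

89 ≡ 1 (mod 4), so we find a root by search.
Trying successive values, 34² = 1156 ≡ 88 (mod 89). The other root is 89 − 34 = 55.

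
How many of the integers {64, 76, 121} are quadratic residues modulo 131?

(64/131) = +1 → QR.
(76/131) = -1 → non-residue.
(121/131) = +1 → QR.
Total quadratic residues among the 3: 2.

2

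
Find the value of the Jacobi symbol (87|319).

Reciprocity: 87 ≡ 3 and 319 ≡ 3 (mod 4), so (87/319) = −(319/87).
Reduce top mod 87: now compute (58/87).
Pull out 2: since 87 ≡ 7 (mod 8), (2/87) = +1.
Reciprocity: 29 ≡ 1 and 87 ≡ 3 (mod 4), so (29/87) = +(87/29).
Reduce top mod 29: now compute (0/29).
Top reduces to 0: gcd > 1, so the symbol is 0.

0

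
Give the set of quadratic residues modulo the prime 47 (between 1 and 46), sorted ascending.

Square k = 1,…,23 (k and 47−k give the same square):
1²=1, 2²=4, 3²=9, 4²=16, 5²=25, 6²=36, 7²≡2, 8²≡17, 9²≡34, 10²≡6, 11²≡27, 12²≡3, 13²≡28, 14²≡8, 15²≡37, 16²≡21, 17²≡7, 18²≡42, 19²≡32, 20²≡24, 21²≡18, 22²≡14, 23²≡12 (mod 47).
So the quadratic residues mod 47 are {1, 2, 3, 4, 6, 7, 8, 9, 12, 14, 16, 17, 18, 21, 24, 25, 27, 28, 32, 34, 36, 37, 42}.

1, 2, 3, 4, 6, 7, 8, 9, 12, 14, 16, 17, 18, 21, 24, 25, 27, 28, 32, 34, 36, 37, 42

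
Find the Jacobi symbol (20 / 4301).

1

Pull out 2^2: since 4301 ≡ 5 (mod 8), (2/4301) = -1, so (2/4301)^2 = +1.
Reciprocity: 5 ≡ 1 and 4301 ≡ 1 (mod 4), so (5/4301) = +(4301/5).
Reduce top mod 5: now compute (1/5).
Reached (1/5) = 1. Collecting the sign flips along the way, the symbol is +1.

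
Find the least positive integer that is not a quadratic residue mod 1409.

3

(2/1409) = +1, so 2 is a residue.
(3/1409) = −1, so 3 is the smallest positive non-residue mod 1409.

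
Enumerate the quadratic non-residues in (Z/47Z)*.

Square k = 1,…,23 (k and 47−k give the same square):
1²=1, 2²=4, 3²=9, 4²=16, 5²=25, 6²=36, 7²≡2, 8²≡17, 9²≡34, 10²≡6, 11²≡27, 12²≡3, 13²≡28, 14²≡8, 15²≡37, 16²≡21, 17²≡7, 18²≡42, 19²≡32, 20²≡24, 21²≡18, 22²≡14, 23²≡12 (mod 47).
The residues are {1, 2, 3, 4, 6, 7, 8, 9, 12, 14, 16, 17, 18, 21, 24, 25, 27, 28, 32, 34, 36, 37, 42}; the non-residues are the remaining 23 nonzero classes.

5 10 11 13 15 19 20 22 23 26 29 30 31 33 35 38 39 40 41 43 44 45 46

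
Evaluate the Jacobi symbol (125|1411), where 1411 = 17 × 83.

Reciprocity: 125 ≡ 1 and 1411 ≡ 3 (mod 4), so (125/1411) = +(1411/125).
Reduce top mod 125: now compute (36/125).
Pull out 2^2: since 125 ≡ 5 (mod 8), (2/125) = -1, so (2/125)^2 = +1.
Reciprocity: 9 ≡ 1 and 125 ≡ 1 (mod 4), so (9/125) = +(125/9).
Reduce top mod 9: now compute (8/9).
Pull out 2^3: since 9 ≡ 1 (mod 8), (2/9) = +1, so (2/9)^3 = +1.
Reached (1/9) = 1. Collecting the sign flips along the way, the symbol is +1.

1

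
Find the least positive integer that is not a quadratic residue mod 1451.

(2/1451) = −1, so 2 is the smallest positive non-residue mod 1451.

2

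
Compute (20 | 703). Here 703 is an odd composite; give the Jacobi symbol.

-1

Pull out 2^2: since 703 ≡ 7 (mod 8), (2/703) = +1, so (2/703)^2 = +1.
Reciprocity: 5 ≡ 1 and 703 ≡ 3 (mod 4), so (5/703) = +(703/5).
Reduce top mod 5: now compute (3/5).
Reciprocity: 3 ≡ 3 and 5 ≡ 1 (mod 4), so (3/5) = +(5/3).
Reduce top mod 3: now compute (2/3).
Pull out 2: since 3 ≡ 3 (mod 8), (2/3) = -1.
Reached (1/3) = 1. Collecting the sign flips along the way, the symbol is -1.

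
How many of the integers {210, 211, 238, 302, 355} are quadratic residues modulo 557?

1

(210/557) = -1 → non-residue.
(211/557) = -1 → non-residue.
(238/557) = -1 → non-residue.
(302/557) = +1 → QR.
(355/557) = -1 → non-residue.
Total quadratic residues among the 5: 1.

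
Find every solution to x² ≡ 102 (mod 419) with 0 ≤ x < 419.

Since 419 ≡ 3 (mod 4), a square root of 102 is 102^((419+1)/4) = 102^105 mod 419.
Repeated squaring: 102^2≡348, 102^4≡13, 102^8≡169, 102^16≡69, 102^32≡152, 102^64≡59 (mod 419).
102^105 = 102^(64+32+8+1) ≡ 334 (mod 419).
Check: 334² = 111556 ≡ 102 (mod 419). The two roots are 85 and 334.

85, 334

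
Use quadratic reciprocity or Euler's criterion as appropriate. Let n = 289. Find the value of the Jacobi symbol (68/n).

Pull out 2^2: since 289 ≡ 1 (mod 8), (2/289) = +1, so (2/289)^2 = +1.
Reciprocity: 17 ≡ 1 and 289 ≡ 1 (mod 4), so (17/289) = +(289/17).
Reduce top mod 17: now compute (0/17).
Top reduces to 0: gcd > 1, so the symbol is 0.

0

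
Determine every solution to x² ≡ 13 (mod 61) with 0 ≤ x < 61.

61 ≡ 1 (mod 4), so we find a root by search.
Trying successive values, 14² = 196 ≡ 13 (mod 61). The other root is 61 − 14 = 47.

14, 47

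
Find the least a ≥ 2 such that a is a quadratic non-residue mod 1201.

11

(2/1201) = +1, so 2 is a residue.
(3/1201) = +1, so 3 is a residue.
(4/1201) = +1, so 4 is a residue.
(5/1201) = +1, so 5 is a residue.
(6/1201) = +1, so 6 is a residue.
(7/1201) = +1, so 7 is a residue.
(8/1201) = +1, so 8 is a residue.
(9/1201) = +1, so 9 is a residue.
(10/1201) = +1, so 10 is a residue.
(11/1201) = −1, so 11 is the smallest positive non-residue mod 1201.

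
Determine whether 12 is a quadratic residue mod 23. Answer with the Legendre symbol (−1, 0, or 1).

1

Pull out 2^2: since 23 ≡ 7 (mod 8), (2/23) = +1, so (2/23)^2 = +1.
Reciprocity: 3 ≡ 3 and 23 ≡ 3 (mod 4), so (3/23) = −(23/3).
Reduce top mod 3: now compute (2/3).
Pull out 2: since 3 ≡ 3 (mod 8), (2/3) = -1.
Reached (1/3) = 1. Collecting the sign flips along the way, the symbol is +1.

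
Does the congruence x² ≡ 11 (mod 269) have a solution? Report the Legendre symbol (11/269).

1

Reciprocity: 11 ≡ 3 and 269 ≡ 1 (mod 4), so (11/269) = +(269/11).
Reduce top mod 11: now compute (5/11).
Reciprocity: 5 ≡ 1 and 11 ≡ 3 (mod 4), so (5/11) = +(11/5).
Reduce top mod 5: now compute (1/5).
Reached (1/5) = 1. Collecting the sign flips along the way, the symbol is +1.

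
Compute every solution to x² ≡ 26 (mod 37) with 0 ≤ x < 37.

37 ≡ 1 (mod 4), so we find a root by search.
Trying successive values, 10² = 100 ≡ 26 (mod 37). The other root is 37 − 10 = 27.

10, 27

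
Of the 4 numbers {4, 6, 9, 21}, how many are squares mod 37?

3

(4/37) = +1 → QR.
(6/37) = -1 → non-residue.
(9/37) = +1 → QR.
(21/37) = +1 → QR.
Total quadratic residues among the 4: 3.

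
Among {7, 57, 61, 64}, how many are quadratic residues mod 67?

(7/67) = -1 → non-residue.
(57/67) = -1 → non-residue.
(61/67) = -1 → non-residue.
(64/67) = +1 → QR.
Total quadratic residues among the 4: 1.

1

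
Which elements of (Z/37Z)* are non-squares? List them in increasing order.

2 5 6 8 13 14 15 17 18 19 20 22 23 24 29 31 32 35

Square k = 1,…,18 (k and 37−k give the same square):
1²=1, 2²=4, 3²=9, 4²=16, 5²=25, 6²=36, 7²≡12, 8²≡27, 9²≡7, 10²≡26, 11²≡10, 12²≡33, 13²≡21, 14²≡11, 15²≡3, 16²≡34, 17²≡30, 18²≡28 (mod 37).
The residues are {1, 3, 4, 7, 9, 10, 11, 12, 16, 21, 25, 26, 27, 28, 30, 33, 34, 36}; the non-residues are the remaining 18 nonzero classes.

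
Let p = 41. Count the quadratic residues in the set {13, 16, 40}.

(13/41) = -1 → non-residue.
(16/41) = +1 → QR.
(40/41) = +1 → QR.
Total quadratic residues among the 3: 2.

2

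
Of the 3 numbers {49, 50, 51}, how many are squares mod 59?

(49/59) = +1 → QR.
(50/59) = -1 → non-residue.
(51/59) = +1 → QR.
Total quadratic residues among the 3: 2.

2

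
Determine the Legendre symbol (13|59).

-1

Reciprocity: 13 ≡ 1 and 59 ≡ 3 (mod 4), so (13/59) = +(59/13).
Reduce top mod 13: now compute (7/13).
Reciprocity: 7 ≡ 3 and 13 ≡ 1 (mod 4), so (7/13) = +(13/7).
Reduce top mod 7: now compute (6/7).
Pull out 2: since 7 ≡ 7 (mod 8), (2/7) = +1.
Reciprocity: 3 ≡ 3 and 7 ≡ 3 (mod 4), so (3/7) = −(7/3).
Reduce top mod 3: now compute (1/3).
Reached (1/3) = 1. Collecting the sign flips along the way, the symbol is -1.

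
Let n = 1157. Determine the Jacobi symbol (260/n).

Pull out 2^2: since 1157 ≡ 5 (mod 8), (2/1157) = -1, so (2/1157)^2 = +1.
Reciprocity: 65 ≡ 1 and 1157 ≡ 1 (mod 4), so (65/1157) = +(1157/65).
Reduce top mod 65: now compute (52/65).
Pull out 2^2: since 65 ≡ 1 (mod 8), (2/65) = +1, so (2/65)^2 = +1.
Reciprocity: 13 ≡ 1 and 65 ≡ 1 (mod 4), so (13/65) = +(65/13).
Reduce top mod 13: now compute (0/13).
Top reduces to 0: gcd > 1, so the symbol is 0.

0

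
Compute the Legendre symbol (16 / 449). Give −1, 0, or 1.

Pull out 2^4: since 449 ≡ 1 (mod 8), (2/449) = +1, so (2/449)^4 = +1.
Reached (1/449) = 1. Collecting the sign flips along the way, the symbol is +1.

1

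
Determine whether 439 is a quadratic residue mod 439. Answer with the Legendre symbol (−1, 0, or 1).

0

First reduce: 439 ≡ 0 (mod 439).
Top reduces to 0: gcd > 1, so the symbol is 0.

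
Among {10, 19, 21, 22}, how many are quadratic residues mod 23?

0

(10/23) = -1 → non-residue.
(19/23) = -1 → non-residue.
(21/23) = -1 → non-residue.
(22/23) = -1 → non-residue.
Total quadratic residues among the 4: 0.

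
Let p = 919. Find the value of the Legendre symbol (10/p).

1

Euler's criterion: (10/919) ≡ 10^459 (mod 919).
10^2 ≡ 100 (mod 919)
10^4 ≡ 810 (mod 919)
10^8 ≡ 853 (mod 919)
10^16 ≡ 680 (mod 919)
10^32 ≡ 143 (mod 919)
10^64 ≡ 231 (mod 919)
10^128 ≡ 59 (mod 919)
10^256 ≡ 724 (mod 919)
10^459 = 10^(256+128+64+8+2+1) ≡ 1 (mod 919).
Result is 1, so (10/919) = 1.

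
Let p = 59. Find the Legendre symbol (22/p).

Pull out 2: since 59 ≡ 3 (mod 8), (2/59) = -1.
Reciprocity: 11 ≡ 3 and 59 ≡ 3 (mod 4), so (11/59) = −(59/11).
Reduce top mod 11: now compute (4/11).
Pull out 2^2: since 11 ≡ 3 (mod 8), (2/11) = -1, so (2/11)^2 = +1.
Reached (1/11) = 1. Collecting the sign flips along the way, the symbol is +1.

1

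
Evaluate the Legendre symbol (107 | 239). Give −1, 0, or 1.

Reciprocity: 107 ≡ 3 and 239 ≡ 3 (mod 4), so (107/239) = −(239/107).
Reduce top mod 107: now compute (25/107).
Reciprocity: 25 ≡ 1 and 107 ≡ 3 (mod 4), so (25/107) = +(107/25).
Reduce top mod 25: now compute (7/25).
Reciprocity: 7 ≡ 3 and 25 ≡ 1 (mod 4), so (7/25) = +(25/7).
Reduce top mod 7: now compute (4/7).
Pull out 2^2: since 7 ≡ 7 (mod 8), (2/7) = +1, so (2/7)^2 = +1.
Reached (1/7) = 1. Collecting the sign flips along the way, the symbol is -1.

-1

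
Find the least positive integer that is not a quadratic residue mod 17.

(2/17) = +1, so 2 is a residue.
(3/17) = −1, so 3 is the smallest positive non-residue mod 17.

3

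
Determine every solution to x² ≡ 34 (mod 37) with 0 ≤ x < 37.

37 ≡ 1 (mod 4), so we find a root by search.
Trying successive values, 16² = 256 ≡ 34 (mod 37). The other root is 37 − 16 = 21.

16, 21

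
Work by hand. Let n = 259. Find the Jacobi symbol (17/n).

1

Reciprocity: 17 ≡ 1 and 259 ≡ 3 (mod 4), so (17/259) = +(259/17).
Reduce top mod 17: now compute (4/17).
Pull out 2^2: since 17 ≡ 1 (mod 8), (2/17) = +1, so (2/17)^2 = +1.
Reached (1/17) = 1. Collecting the sign flips along the way, the symbol is +1.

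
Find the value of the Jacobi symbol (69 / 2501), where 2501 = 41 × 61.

Reciprocity: 69 ≡ 1 and 2501 ≡ 1 (mod 4), so (69/2501) = +(2501/69).
Reduce top mod 69: now compute (17/69).
Reciprocity: 17 ≡ 1 and 69 ≡ 1 (mod 4), so (17/69) = +(69/17).
Reduce top mod 17: now compute (1/17).
Reached (1/17) = 1. Collecting the sign flips along the way, the symbol is +1.

1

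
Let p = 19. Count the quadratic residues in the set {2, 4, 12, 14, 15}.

(2/19) = -1 → non-residue.
(4/19) = +1 → QR.
(12/19) = -1 → non-residue.
(14/19) = -1 → non-residue.
(15/19) = -1 → non-residue.
Total quadratic residues among the 5: 1.

1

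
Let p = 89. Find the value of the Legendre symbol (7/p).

-1

Euler's criterion: (7/89) ≡ 7^44 (mod 89).
7^2 ≡ 49 (mod 89)
7^4 ≡ 87 (mod 89)
7^8 ≡ 4 (mod 89)
7^16 ≡ 16 (mod 89)
7^32 ≡ 78 (mod 89)
7^44 = 7^(32+8+4) ≡ 88 (mod 89).
Result is 88 ≡ −1, so (7/89) = −1.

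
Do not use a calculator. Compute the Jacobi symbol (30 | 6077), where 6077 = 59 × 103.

Pull out 2: since 6077 ≡ 5 (mod 8), (2/6077) = -1.
Reciprocity: 15 ≡ 3 and 6077 ≡ 1 (mod 4), so (15/6077) = +(6077/15).
Reduce top mod 15: now compute (2/15).
Pull out 2: since 15 ≡ 7 (mod 8), (2/15) = +1.
Reached (1/15) = 1. Collecting the sign flips along the way, the symbol is -1.

-1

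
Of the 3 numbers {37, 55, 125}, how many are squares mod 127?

(37/127) = +1 → QR.
(55/127) = -1 → non-residue.
(125/127) = -1 → non-residue.
Total quadratic residues among the 3: 1.

1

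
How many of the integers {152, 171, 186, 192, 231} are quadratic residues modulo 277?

(152/277) = -1 → non-residue.
(171/277) = +1 → QR.
(186/277) = +1 → QR.
(192/277) = +1 → QR.
(231/277) = -1 → non-residue.
Total quadratic residues among the 5: 3.

3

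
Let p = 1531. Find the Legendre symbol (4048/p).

-1

First reduce: 4048 ≡ 986 (mod 1531).
Pull out 2: since 1531 ≡ 3 (mod 8), (2/1531) = -1.
Reciprocity: 493 ≡ 1 and 1531 ≡ 3 (mod 4), so (493/1531) = +(1531/493).
Reduce top mod 493: now compute (52/493).
Pull out 2^2: since 493 ≡ 5 (mod 8), (2/493) = -1, so (2/493)^2 = +1.
Reciprocity: 13 ≡ 1 and 493 ≡ 1 (mod 4), so (13/493) = +(493/13).
Reduce top mod 13: now compute (12/13).
Pull out 2^2: since 13 ≡ 5 (mod 8), (2/13) = -1, so (2/13)^2 = +1.
Reciprocity: 3 ≡ 3 and 13 ≡ 1 (mod 4), so (3/13) = +(13/3).
Reduce top mod 3: now compute (1/3).
Reached (1/3) = 1. Collecting the sign flips along the way, the symbol is -1.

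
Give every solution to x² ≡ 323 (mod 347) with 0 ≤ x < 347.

Since 347 ≡ 3 (mod 4), a square root of 323 is 323^((347+1)/4) = 323^87 mod 347.
Repeated squaring: 323^2≡229, 323^4≡44, 323^8≡201, 323^16≡149, 323^32≡340, 323^64≡49 (mod 347).
323^87 = 323^(64+16+4+2+1) ≡ 143 (mod 347).
Check: 143² = 20449 ≡ 323 (mod 347). The two roots are 143 and 204.

143, 204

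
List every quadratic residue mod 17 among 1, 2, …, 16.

Square k = 1,…,8 (k and 17−k give the same square):
1²=1, 2²=4, 3²=9, 4²=16, 5²≡8, 6²≡2, 7²≡15, 8²≡13 (mod 17).
So the quadratic residues mod 17 are {1, 2, 4, 8, 9, 13, 15, 16}.

1 2 4 8 9 13 15 16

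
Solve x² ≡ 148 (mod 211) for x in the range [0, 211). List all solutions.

88, 123

Since 211 ≡ 3 (mod 4), a square root of 148 is 148^((211+1)/4) = 148^53 mod 211.
Repeated squaring: 148^2≡171, 148^4≡123, 148^8≡148, 148^16≡171, 148^32≡123 (mod 211).
148^53 = 148^(32+16+4+1) ≡ 123 (mod 211).
Check: 123² = 15129 ≡ 148 (mod 211). The two roots are 88 and 123.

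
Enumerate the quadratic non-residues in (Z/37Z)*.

Square k = 1,…,18 (k and 37−k give the same square):
1²=1, 2²=4, 3²=9, 4²=16, 5²=25, 6²=36, 7²≡12, 8²≡27, 9²≡7, 10²≡26, 11²≡10, 12²≡33, 13²≡21, 14²≡11, 15²≡3, 16²≡34, 17²≡30, 18²≡28 (mod 37).
The residues are {1, 3, 4, 7, 9, 10, 11, 12, 16, 21, 25, 26, 27, 28, 30, 33, 34, 36}; the non-residues are the remaining 18 nonzero classes.

2,5,6,8,13,14,15,17,18,19,20,22,23,24,29,31,32,35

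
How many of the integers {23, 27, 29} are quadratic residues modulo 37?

1

(23/37) = -1 → non-residue.
(27/37) = +1 → QR.
(29/37) = -1 → non-residue.
Total quadratic residues among the 3: 1.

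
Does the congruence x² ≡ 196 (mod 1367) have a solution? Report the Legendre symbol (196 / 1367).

Pull out 2^2: since 1367 ≡ 7 (mod 8), (2/1367) = +1, so (2/1367)^2 = +1.
Reciprocity: 49 ≡ 1 and 1367 ≡ 3 (mod 4), so (49/1367) = +(1367/49).
Reduce top mod 49: now compute (44/49).
Pull out 2^2: since 49 ≡ 1 (mod 8), (2/49) = +1, so (2/49)^2 = +1.
Reciprocity: 11 ≡ 3 and 49 ≡ 1 (mod 4), so (11/49) = +(49/11).
Reduce top mod 11: now compute (5/11).
Reciprocity: 5 ≡ 1 and 11 ≡ 3 (mod 4), so (5/11) = +(11/5).
Reduce top mod 5: now compute (1/5).
Reached (1/5) = 1. Collecting the sign flips along the way, the symbol is +1.

1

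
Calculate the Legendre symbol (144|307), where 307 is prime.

Pull out 2^4: since 307 ≡ 3 (mod 8), (2/307) = -1, so (2/307)^4 = +1.
Reciprocity: 9 ≡ 1 and 307 ≡ 3 (mod 4), so (9/307) = +(307/9).
Reduce top mod 9: now compute (1/9).
Reached (1/9) = 1. Collecting the sign flips along the way, the symbol is +1.

1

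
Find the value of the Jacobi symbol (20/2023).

Pull out 2^2: since 2023 ≡ 7 (mod 8), (2/2023) = +1, so (2/2023)^2 = +1.
Reciprocity: 5 ≡ 1 and 2023 ≡ 3 (mod 4), so (5/2023) = +(2023/5).
Reduce top mod 5: now compute (3/5).
Reciprocity: 3 ≡ 3 and 5 ≡ 1 (mod 4), so (3/5) = +(5/3).
Reduce top mod 3: now compute (2/3).
Pull out 2: since 3 ≡ 3 (mod 8), (2/3) = -1.
Reached (1/3) = 1. Collecting the sign flips along the way, the symbol is -1.

-1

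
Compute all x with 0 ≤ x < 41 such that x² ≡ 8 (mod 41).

7, 34

41 ≡ 1 (mod 4), so we find a root by search.
Trying successive values, 7² = 49 ≡ 8 (mod 41). The other root is 41 − 7 = 34.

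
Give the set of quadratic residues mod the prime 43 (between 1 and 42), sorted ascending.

Square k = 1,…,21 (k and 43−k give the same square):
1²=1, 2²=4, 3²=9, 4²=16, 5²=25, 6²=36, 7²≡6, 8²≡21, 9²≡38, 10²≡14, 11²≡35, 12²≡15, 13²≡40, 14²≡24, 15²≡10, 16²≡41, 17²≡31, 18²≡23, 19²≡17, 20²≡13, 21²≡11 (mod 43).
So the quadratic residues mod 43 are {1, 4, 6, 9, 10, 11, 13, 14, 15, 16, 17, 21, 23, 24, 25, 31, 35, 36, 38, 40, 41}.

1 4 6 9 10 11 13 14 15 16 17 21 23 24 25 31 35 36 38 40 41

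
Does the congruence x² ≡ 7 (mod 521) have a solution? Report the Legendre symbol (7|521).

-1

Reciprocity: 7 ≡ 3 and 521 ≡ 1 (mod 4), so (7/521) = +(521/7).
Reduce top mod 7: now compute (3/7).
Reciprocity: 3 ≡ 3 and 7 ≡ 3 (mod 4), so (3/7) = −(7/3).
Reduce top mod 3: now compute (1/3).
Reached (1/3) = 1. Collecting the sign flips along the way, the symbol is -1.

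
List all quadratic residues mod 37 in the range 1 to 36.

Square k = 1,…,18 (k and 37−k give the same square):
1²=1, 2²=4, 3²=9, 4²=16, 5²=25, 6²=36, 7²≡12, 8²≡27, 9²≡7, 10²≡26, 11²≡10, 12²≡33, 13²≡21, 14²≡11, 15²≡3, 16²≡34, 17²≡30, 18²≡28 (mod 37).
So the quadratic residues mod 37 are {1, 3, 4, 7, 9, 10, 11, 12, 16, 21, 25, 26, 27, 28, 30, 33, 34, 36}.

1,3,4,7,9,10,11,12,16,21,25,26,27,28,30,33,34,36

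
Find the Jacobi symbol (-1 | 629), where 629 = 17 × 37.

1

First reduce: -1 ≡ 628 (mod 629).
Pull out 2^2: since 629 ≡ 5 (mod 8), (2/629) = -1, so (2/629)^2 = +1.
Reciprocity: 157 ≡ 1 and 629 ≡ 1 (mod 4), so (157/629) = +(629/157).
Reduce top mod 157: now compute (1/157).
Reached (1/157) = 1. Collecting the sign flips along the way, the symbol is +1.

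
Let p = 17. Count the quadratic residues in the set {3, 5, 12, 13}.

(3/17) = -1 → non-residue.
(5/17) = -1 → non-residue.
(12/17) = -1 → non-residue.
(13/17) = +1 → QR.
Total quadratic residues among the 4: 1.

1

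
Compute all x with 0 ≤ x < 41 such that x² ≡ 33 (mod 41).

41 ≡ 1 (mod 4), so we find a root by search.
Trying successive values, 19² = 361 ≡ 33 (mod 41). The other root is 41 − 19 = 22.

19, 22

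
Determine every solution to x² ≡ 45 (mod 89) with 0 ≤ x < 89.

32, 57

89 ≡ 1 (mod 4), so we find a root by search.
Trying successive values, 32² = 1024 ≡ 45 (mod 89). The other root is 89 − 32 = 57.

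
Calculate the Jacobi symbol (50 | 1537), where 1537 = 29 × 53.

1

Pull out 2: since 1537 ≡ 1 (mod 8), (2/1537) = +1.
Reciprocity: 25 ≡ 1 and 1537 ≡ 1 (mod 4), so (25/1537) = +(1537/25).
Reduce top mod 25: now compute (12/25).
Pull out 2^2: since 25 ≡ 1 (mod 8), (2/25) = +1, so (2/25)^2 = +1.
Reciprocity: 3 ≡ 3 and 25 ≡ 1 (mod 4), so (3/25) = +(25/3).
Reduce top mod 3: now compute (1/3).
Reached (1/3) = 1. Collecting the sign flips along the way, the symbol is +1.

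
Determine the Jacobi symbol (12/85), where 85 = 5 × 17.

1

Pull out 2^2: since 85 ≡ 5 (mod 8), (2/85) = -1, so (2/85)^2 = +1.
Reciprocity: 3 ≡ 3 and 85 ≡ 1 (mod 4), so (3/85) = +(85/3).
Reduce top mod 3: now compute (1/3).
Reached (1/3) = 1. Collecting the sign flips along the way, the symbol is +1.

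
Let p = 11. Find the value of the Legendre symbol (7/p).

Reciprocity: 7 ≡ 3 and 11 ≡ 3 (mod 4), so (7/11) = −(11/7).
Reduce top mod 7: now compute (4/7).
Pull out 2^2: since 7 ≡ 7 (mod 8), (2/7) = +1, so (2/7)^2 = +1.
Reached (1/7) = 1. Collecting the sign flips along the way, the symbol is -1.

-1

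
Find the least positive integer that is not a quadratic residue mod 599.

(2/599) = +1, so 2 is a residue.
(3/599) = +1, so 3 is a residue.
(4/599) = +1, so 4 is a residue.
(5/599) = +1, so 5 is a residue.
(6/599) = +1, so 6 is a residue.
(7/599) = −1, so 7 is the smallest positive non-residue mod 599.

7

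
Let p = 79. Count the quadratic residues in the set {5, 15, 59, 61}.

1

(5/79) = +1 → QR.
(15/79) = -1 → non-residue.
(59/79) = -1 → non-residue.
(61/79) = -1 → non-residue.
Total quadratic residues among the 4: 1.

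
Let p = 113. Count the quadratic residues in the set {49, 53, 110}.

(49/113) = +1 → QR.
(53/113) = +1 → QR.
(110/113) = -1 → non-residue.
Total quadratic residues among the 3: 2.

2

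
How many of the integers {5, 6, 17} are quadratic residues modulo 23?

(5/23) = -1 → non-residue.
(6/23) = +1 → QR.
(17/23) = -1 → non-residue.
Total quadratic residues among the 3: 1.

1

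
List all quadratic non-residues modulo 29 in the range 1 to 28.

2 3 8 10 11 12 14 15 17 18 19 21 26 27

Square k = 1,…,14 (k and 29−k give the same square):
1²=1, 2²=4, 3²=9, 4²=16, 5²=25, 6²≡7, 7²≡20, 8²≡6, 9²≡23, 10²≡13, 11²≡5, 12²≡28, 13²≡24, 14²≡22 (mod 29).
The residues are {1, 4, 5, 6, 7, 9, 13, 16, 20, 22, 23, 24, 25, 28}; the non-residues are the remaining 14 nonzero classes.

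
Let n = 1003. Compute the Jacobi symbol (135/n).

1

Reciprocity: 135 ≡ 3 and 1003 ≡ 3 (mod 4), so (135/1003) = −(1003/135).
Reduce top mod 135: now compute (58/135).
Pull out 2: since 135 ≡ 7 (mod 8), (2/135) = +1.
Reciprocity: 29 ≡ 1 and 135 ≡ 3 (mod 4), so (29/135) = +(135/29).
Reduce top mod 29: now compute (19/29).
Reciprocity: 19 ≡ 3 and 29 ≡ 1 (mod 4), so (19/29) = +(29/19).
Reduce top mod 19: now compute (10/19).
Pull out 2: since 19 ≡ 3 (mod 8), (2/19) = -1.
Reciprocity: 5 ≡ 1 and 19 ≡ 3 (mod 4), so (5/19) = +(19/5).
Reduce top mod 5: now compute (4/5).
Pull out 2^2: since 5 ≡ 5 (mod 8), (2/5) = -1, so (2/5)^2 = +1.
Reached (1/5) = 1. Collecting the sign flips along the way, the symbol is +1.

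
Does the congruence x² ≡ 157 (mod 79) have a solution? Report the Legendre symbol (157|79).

-1

First reduce: 157 ≡ 78 (mod 79).
Pull out 2: since 79 ≡ 7 (mod 8), (2/79) = +1.
Reciprocity: 39 ≡ 3 and 79 ≡ 3 (mod 4), so (39/79) = −(79/39).
Reduce top mod 39: now compute (1/39).
Reached (1/39) = 1. Collecting the sign flips along the way, the symbol is -1.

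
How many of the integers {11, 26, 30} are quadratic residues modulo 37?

3

(11/37) = +1 → QR.
(26/37) = +1 → QR.
(30/37) = +1 → QR.
Total quadratic residues among the 3: 3.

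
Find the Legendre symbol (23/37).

-1

Reciprocity: 23 ≡ 3 and 37 ≡ 1 (mod 4), so (23/37) = +(37/23).
Reduce top mod 23: now compute (14/23).
Pull out 2: since 23 ≡ 7 (mod 8), (2/23) = +1.
Reciprocity: 7 ≡ 3 and 23 ≡ 3 (mod 4), so (7/23) = −(23/7).
Reduce top mod 7: now compute (2/7).
Pull out 2: since 7 ≡ 7 (mod 8), (2/7) = +1.
Reached (1/7) = 1. Collecting the sign flips along the way, the symbol is -1.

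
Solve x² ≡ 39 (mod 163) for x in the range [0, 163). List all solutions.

56, 107

Since 163 ≡ 3 (mod 4), a square root of 39 is 39^((163+1)/4) = 39^41 mod 163.
Repeated squaring: 39^2≡54, 39^4≡145, 39^8≡161, 39^16≡4, 39^32≡16 (mod 163).
39^41 = 39^(32+8+1) ≡ 56 (mod 163).
Check: 56² = 3136 ≡ 39 (mod 163). The two roots are 56 and 107.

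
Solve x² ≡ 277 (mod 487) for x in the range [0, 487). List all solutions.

120, 367

Since 487 ≡ 3 (mod 4), a square root of 277 is 277^((487+1)/4) = 277^122 mod 487.
Repeated squaring: 277^2≡270, 277^4≡337, 277^8≡98, 277^16≡351, 277^32≡477, 277^64≡100 (mod 487).
277^122 = 277^(64+32+16+8+2) ≡ 120 (mod 487).
Check: 120² = 14400 ≡ 277 (mod 487). The two roots are 120 and 367.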